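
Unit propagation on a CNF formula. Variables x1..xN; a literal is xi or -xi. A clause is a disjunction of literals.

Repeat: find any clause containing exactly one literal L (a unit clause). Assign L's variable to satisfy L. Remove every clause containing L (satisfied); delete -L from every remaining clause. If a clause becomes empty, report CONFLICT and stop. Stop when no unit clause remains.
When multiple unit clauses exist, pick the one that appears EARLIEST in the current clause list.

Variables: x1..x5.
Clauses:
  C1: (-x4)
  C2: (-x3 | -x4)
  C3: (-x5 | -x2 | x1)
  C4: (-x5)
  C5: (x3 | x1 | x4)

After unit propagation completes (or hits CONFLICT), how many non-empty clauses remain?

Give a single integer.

Answer: 1

Derivation:
unit clause [-4] forces x4=F; simplify:
  drop 4 from [3, 1, 4] -> [3, 1]
  satisfied 2 clause(s); 3 remain; assigned so far: [4]
unit clause [-5] forces x5=F; simplify:
  satisfied 2 clause(s); 1 remain; assigned so far: [4, 5]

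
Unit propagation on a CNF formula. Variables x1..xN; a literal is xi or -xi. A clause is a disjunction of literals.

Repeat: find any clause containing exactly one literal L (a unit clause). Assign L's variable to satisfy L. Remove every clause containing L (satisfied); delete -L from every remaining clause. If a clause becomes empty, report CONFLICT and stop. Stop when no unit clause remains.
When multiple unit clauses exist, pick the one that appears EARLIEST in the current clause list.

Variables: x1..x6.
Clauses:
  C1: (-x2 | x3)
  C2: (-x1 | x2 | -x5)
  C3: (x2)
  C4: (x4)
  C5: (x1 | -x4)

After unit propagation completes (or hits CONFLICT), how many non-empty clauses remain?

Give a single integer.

Answer: 0

Derivation:
unit clause [2] forces x2=T; simplify:
  drop -2 from [-2, 3] -> [3]
  satisfied 2 clause(s); 3 remain; assigned so far: [2]
unit clause [3] forces x3=T; simplify:
  satisfied 1 clause(s); 2 remain; assigned so far: [2, 3]
unit clause [4] forces x4=T; simplify:
  drop -4 from [1, -4] -> [1]
  satisfied 1 clause(s); 1 remain; assigned so far: [2, 3, 4]
unit clause [1] forces x1=T; simplify:
  satisfied 1 clause(s); 0 remain; assigned so far: [1, 2, 3, 4]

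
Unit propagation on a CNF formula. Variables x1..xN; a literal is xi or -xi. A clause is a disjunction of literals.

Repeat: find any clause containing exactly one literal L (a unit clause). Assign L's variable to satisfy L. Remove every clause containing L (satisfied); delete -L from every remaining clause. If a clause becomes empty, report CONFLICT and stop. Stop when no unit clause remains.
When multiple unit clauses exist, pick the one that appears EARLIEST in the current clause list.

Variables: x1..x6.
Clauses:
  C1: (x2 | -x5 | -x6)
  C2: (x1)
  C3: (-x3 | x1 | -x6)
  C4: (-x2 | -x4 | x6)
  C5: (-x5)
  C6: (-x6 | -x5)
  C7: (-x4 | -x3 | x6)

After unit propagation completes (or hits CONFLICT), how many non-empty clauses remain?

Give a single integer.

Answer: 2

Derivation:
unit clause [1] forces x1=T; simplify:
  satisfied 2 clause(s); 5 remain; assigned so far: [1]
unit clause [-5] forces x5=F; simplify:
  satisfied 3 clause(s); 2 remain; assigned so far: [1, 5]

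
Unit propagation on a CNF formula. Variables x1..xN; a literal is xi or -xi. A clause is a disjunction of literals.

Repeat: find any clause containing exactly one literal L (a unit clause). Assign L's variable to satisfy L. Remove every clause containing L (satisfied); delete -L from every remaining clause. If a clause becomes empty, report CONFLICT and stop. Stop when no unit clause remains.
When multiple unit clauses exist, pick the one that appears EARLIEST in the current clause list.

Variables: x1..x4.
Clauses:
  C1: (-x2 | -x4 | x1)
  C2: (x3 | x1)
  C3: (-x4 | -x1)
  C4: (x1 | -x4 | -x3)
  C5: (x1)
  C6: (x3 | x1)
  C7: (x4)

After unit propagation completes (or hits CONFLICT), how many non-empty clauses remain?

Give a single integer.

unit clause [1] forces x1=T; simplify:
  drop -1 from [-4, -1] -> [-4]
  satisfied 5 clause(s); 2 remain; assigned so far: [1]
unit clause [-4] forces x4=F; simplify:
  drop 4 from [4] -> [] (empty!)
  satisfied 1 clause(s); 1 remain; assigned so far: [1, 4]
CONFLICT (empty clause)

Answer: 0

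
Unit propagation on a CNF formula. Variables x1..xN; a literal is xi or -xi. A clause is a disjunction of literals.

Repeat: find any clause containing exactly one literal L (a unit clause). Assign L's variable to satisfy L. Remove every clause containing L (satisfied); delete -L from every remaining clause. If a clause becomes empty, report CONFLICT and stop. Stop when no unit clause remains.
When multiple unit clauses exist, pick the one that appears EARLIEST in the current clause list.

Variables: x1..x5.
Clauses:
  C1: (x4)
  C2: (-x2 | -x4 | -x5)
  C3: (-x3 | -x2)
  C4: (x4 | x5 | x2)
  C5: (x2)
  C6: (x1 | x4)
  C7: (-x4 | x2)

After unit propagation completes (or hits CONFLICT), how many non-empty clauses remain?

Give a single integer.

Answer: 0

Derivation:
unit clause [4] forces x4=T; simplify:
  drop -4 from [-2, -4, -5] -> [-2, -5]
  drop -4 from [-4, 2] -> [2]
  satisfied 3 clause(s); 4 remain; assigned so far: [4]
unit clause [2] forces x2=T; simplify:
  drop -2 from [-2, -5] -> [-5]
  drop -2 from [-3, -2] -> [-3]
  satisfied 2 clause(s); 2 remain; assigned so far: [2, 4]
unit clause [-5] forces x5=F; simplify:
  satisfied 1 clause(s); 1 remain; assigned so far: [2, 4, 5]
unit clause [-3] forces x3=F; simplify:
  satisfied 1 clause(s); 0 remain; assigned so far: [2, 3, 4, 5]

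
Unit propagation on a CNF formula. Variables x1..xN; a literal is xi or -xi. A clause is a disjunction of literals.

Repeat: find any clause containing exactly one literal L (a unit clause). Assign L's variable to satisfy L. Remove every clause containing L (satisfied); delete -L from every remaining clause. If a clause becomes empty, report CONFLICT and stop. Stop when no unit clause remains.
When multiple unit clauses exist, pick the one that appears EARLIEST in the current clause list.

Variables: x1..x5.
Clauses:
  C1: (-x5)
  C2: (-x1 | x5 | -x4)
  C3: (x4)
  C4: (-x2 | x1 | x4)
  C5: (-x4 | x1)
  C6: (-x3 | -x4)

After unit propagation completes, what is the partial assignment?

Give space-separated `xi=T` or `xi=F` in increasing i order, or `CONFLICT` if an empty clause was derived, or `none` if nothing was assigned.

unit clause [-5] forces x5=F; simplify:
  drop 5 from [-1, 5, -4] -> [-1, -4]
  satisfied 1 clause(s); 5 remain; assigned so far: [5]
unit clause [4] forces x4=T; simplify:
  drop -4 from [-1, -4] -> [-1]
  drop -4 from [-4, 1] -> [1]
  drop -4 from [-3, -4] -> [-3]
  satisfied 2 clause(s); 3 remain; assigned so far: [4, 5]
unit clause [-1] forces x1=F; simplify:
  drop 1 from [1] -> [] (empty!)
  satisfied 1 clause(s); 2 remain; assigned so far: [1, 4, 5]
CONFLICT (empty clause)

Answer: CONFLICT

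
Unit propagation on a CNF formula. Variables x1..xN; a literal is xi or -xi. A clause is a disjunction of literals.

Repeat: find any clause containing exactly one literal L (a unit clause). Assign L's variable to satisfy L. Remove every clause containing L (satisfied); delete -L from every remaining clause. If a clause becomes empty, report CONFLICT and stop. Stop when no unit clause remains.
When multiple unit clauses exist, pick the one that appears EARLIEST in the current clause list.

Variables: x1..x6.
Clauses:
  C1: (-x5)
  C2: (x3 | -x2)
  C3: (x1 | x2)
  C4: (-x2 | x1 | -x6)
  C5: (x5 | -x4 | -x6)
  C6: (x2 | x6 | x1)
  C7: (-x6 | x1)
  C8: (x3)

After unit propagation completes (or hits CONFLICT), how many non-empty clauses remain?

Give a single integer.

Answer: 5

Derivation:
unit clause [-5] forces x5=F; simplify:
  drop 5 from [5, -4, -6] -> [-4, -6]
  satisfied 1 clause(s); 7 remain; assigned so far: [5]
unit clause [3] forces x3=T; simplify:
  satisfied 2 clause(s); 5 remain; assigned so far: [3, 5]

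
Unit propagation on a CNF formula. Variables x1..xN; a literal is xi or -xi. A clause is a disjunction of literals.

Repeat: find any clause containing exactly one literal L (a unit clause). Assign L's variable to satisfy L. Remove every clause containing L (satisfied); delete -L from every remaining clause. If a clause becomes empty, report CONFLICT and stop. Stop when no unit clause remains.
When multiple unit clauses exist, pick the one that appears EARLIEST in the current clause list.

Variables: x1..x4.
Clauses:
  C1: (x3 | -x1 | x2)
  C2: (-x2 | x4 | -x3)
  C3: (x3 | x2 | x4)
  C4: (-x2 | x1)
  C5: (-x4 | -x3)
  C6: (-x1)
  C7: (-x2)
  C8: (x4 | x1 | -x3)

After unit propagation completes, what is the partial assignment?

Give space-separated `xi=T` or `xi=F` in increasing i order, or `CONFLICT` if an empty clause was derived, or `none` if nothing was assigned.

Answer: x1=F x2=F

Derivation:
unit clause [-1] forces x1=F; simplify:
  drop 1 from [-2, 1] -> [-2]
  drop 1 from [4, 1, -3] -> [4, -3]
  satisfied 2 clause(s); 6 remain; assigned so far: [1]
unit clause [-2] forces x2=F; simplify:
  drop 2 from [3, 2, 4] -> [3, 4]
  satisfied 3 clause(s); 3 remain; assigned so far: [1, 2]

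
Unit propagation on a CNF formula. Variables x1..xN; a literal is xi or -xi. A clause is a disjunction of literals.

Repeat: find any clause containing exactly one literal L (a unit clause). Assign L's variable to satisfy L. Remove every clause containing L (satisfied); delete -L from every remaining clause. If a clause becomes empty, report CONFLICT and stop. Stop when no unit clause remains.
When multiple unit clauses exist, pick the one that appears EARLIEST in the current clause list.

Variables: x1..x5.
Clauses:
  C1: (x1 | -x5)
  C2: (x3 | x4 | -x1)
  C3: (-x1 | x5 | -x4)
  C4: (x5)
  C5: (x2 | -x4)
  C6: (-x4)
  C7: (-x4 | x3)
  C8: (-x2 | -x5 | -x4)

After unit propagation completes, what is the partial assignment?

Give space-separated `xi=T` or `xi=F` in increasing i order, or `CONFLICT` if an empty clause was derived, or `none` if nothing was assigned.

unit clause [5] forces x5=T; simplify:
  drop -5 from [1, -5] -> [1]
  drop -5 from [-2, -5, -4] -> [-2, -4]
  satisfied 2 clause(s); 6 remain; assigned so far: [5]
unit clause [1] forces x1=T; simplify:
  drop -1 from [3, 4, -1] -> [3, 4]
  satisfied 1 clause(s); 5 remain; assigned so far: [1, 5]
unit clause [-4] forces x4=F; simplify:
  drop 4 from [3, 4] -> [3]
  satisfied 4 clause(s); 1 remain; assigned so far: [1, 4, 5]
unit clause [3] forces x3=T; simplify:
  satisfied 1 clause(s); 0 remain; assigned so far: [1, 3, 4, 5]

Answer: x1=T x3=T x4=F x5=T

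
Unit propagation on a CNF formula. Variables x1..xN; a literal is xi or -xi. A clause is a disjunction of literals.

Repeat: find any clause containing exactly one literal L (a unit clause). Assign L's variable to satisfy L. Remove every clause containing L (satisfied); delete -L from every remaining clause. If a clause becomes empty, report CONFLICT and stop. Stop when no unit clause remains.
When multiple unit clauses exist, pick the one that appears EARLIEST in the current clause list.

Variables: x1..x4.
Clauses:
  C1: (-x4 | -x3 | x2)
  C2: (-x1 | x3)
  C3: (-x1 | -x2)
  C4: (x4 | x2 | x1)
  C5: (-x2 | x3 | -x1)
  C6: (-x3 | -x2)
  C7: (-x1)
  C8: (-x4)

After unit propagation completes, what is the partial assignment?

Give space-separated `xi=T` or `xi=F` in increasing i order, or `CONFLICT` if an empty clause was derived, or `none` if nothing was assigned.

unit clause [-1] forces x1=F; simplify:
  drop 1 from [4, 2, 1] -> [4, 2]
  satisfied 4 clause(s); 4 remain; assigned so far: [1]
unit clause [-4] forces x4=F; simplify:
  drop 4 from [4, 2] -> [2]
  satisfied 2 clause(s); 2 remain; assigned so far: [1, 4]
unit clause [2] forces x2=T; simplify:
  drop -2 from [-3, -2] -> [-3]
  satisfied 1 clause(s); 1 remain; assigned so far: [1, 2, 4]
unit clause [-3] forces x3=F; simplify:
  satisfied 1 clause(s); 0 remain; assigned so far: [1, 2, 3, 4]

Answer: x1=F x2=T x3=F x4=F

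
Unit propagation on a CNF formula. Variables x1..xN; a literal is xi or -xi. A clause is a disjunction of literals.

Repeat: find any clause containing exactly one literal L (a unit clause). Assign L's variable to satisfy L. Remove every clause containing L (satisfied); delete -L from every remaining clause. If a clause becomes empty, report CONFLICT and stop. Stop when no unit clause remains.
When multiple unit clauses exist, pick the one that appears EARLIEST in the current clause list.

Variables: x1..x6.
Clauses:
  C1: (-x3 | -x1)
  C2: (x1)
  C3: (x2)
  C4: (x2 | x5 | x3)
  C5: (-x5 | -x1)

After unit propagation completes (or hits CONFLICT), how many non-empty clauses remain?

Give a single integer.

unit clause [1] forces x1=T; simplify:
  drop -1 from [-3, -1] -> [-3]
  drop -1 from [-5, -1] -> [-5]
  satisfied 1 clause(s); 4 remain; assigned so far: [1]
unit clause [-3] forces x3=F; simplify:
  drop 3 from [2, 5, 3] -> [2, 5]
  satisfied 1 clause(s); 3 remain; assigned so far: [1, 3]
unit clause [2] forces x2=T; simplify:
  satisfied 2 clause(s); 1 remain; assigned so far: [1, 2, 3]
unit clause [-5] forces x5=F; simplify:
  satisfied 1 clause(s); 0 remain; assigned so far: [1, 2, 3, 5]

Answer: 0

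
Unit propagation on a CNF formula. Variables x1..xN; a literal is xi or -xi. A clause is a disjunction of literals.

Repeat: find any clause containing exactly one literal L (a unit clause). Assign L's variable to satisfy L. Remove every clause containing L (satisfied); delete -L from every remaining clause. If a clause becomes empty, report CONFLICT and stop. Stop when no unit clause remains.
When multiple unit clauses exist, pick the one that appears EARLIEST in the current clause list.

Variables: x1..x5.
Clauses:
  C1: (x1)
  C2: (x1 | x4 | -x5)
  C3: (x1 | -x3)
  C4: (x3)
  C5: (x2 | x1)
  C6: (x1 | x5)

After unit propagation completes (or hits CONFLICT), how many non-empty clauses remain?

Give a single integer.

Answer: 0

Derivation:
unit clause [1] forces x1=T; simplify:
  satisfied 5 clause(s); 1 remain; assigned so far: [1]
unit clause [3] forces x3=T; simplify:
  satisfied 1 clause(s); 0 remain; assigned so far: [1, 3]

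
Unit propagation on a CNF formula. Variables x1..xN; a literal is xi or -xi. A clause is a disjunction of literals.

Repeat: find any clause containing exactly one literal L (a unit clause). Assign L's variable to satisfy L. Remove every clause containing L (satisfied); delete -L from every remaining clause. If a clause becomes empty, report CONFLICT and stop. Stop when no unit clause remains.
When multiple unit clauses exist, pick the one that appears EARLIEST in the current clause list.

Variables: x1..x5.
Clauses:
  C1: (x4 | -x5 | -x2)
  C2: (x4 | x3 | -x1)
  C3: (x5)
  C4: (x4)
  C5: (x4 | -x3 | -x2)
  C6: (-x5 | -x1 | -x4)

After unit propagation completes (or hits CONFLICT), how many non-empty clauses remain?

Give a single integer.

unit clause [5] forces x5=T; simplify:
  drop -5 from [4, -5, -2] -> [4, -2]
  drop -5 from [-5, -1, -4] -> [-1, -4]
  satisfied 1 clause(s); 5 remain; assigned so far: [5]
unit clause [4] forces x4=T; simplify:
  drop -4 from [-1, -4] -> [-1]
  satisfied 4 clause(s); 1 remain; assigned so far: [4, 5]
unit clause [-1] forces x1=F; simplify:
  satisfied 1 clause(s); 0 remain; assigned so far: [1, 4, 5]

Answer: 0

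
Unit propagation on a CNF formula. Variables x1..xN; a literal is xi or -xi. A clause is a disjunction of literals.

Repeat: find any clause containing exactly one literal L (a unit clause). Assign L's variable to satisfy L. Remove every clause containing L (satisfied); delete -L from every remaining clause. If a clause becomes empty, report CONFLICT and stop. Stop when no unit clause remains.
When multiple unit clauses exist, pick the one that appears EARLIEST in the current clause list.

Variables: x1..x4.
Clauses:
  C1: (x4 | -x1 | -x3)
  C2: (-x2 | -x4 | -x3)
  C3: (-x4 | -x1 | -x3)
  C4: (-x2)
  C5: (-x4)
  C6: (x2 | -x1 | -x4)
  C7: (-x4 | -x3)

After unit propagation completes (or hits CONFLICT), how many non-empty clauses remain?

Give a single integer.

unit clause [-2] forces x2=F; simplify:
  drop 2 from [2, -1, -4] -> [-1, -4]
  satisfied 2 clause(s); 5 remain; assigned so far: [2]
unit clause [-4] forces x4=F; simplify:
  drop 4 from [4, -1, -3] -> [-1, -3]
  satisfied 4 clause(s); 1 remain; assigned so far: [2, 4]

Answer: 1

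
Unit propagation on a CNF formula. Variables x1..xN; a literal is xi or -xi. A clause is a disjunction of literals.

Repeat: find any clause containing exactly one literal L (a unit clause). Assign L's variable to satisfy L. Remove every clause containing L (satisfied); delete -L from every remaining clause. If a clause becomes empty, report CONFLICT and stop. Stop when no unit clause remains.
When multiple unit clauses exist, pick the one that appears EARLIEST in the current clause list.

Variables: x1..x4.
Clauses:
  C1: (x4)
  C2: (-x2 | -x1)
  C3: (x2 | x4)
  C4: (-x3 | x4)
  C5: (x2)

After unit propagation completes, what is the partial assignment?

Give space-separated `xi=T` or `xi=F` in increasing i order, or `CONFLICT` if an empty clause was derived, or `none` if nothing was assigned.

Answer: x1=F x2=T x4=T

Derivation:
unit clause [4] forces x4=T; simplify:
  satisfied 3 clause(s); 2 remain; assigned so far: [4]
unit clause [2] forces x2=T; simplify:
  drop -2 from [-2, -1] -> [-1]
  satisfied 1 clause(s); 1 remain; assigned so far: [2, 4]
unit clause [-1] forces x1=F; simplify:
  satisfied 1 clause(s); 0 remain; assigned so far: [1, 2, 4]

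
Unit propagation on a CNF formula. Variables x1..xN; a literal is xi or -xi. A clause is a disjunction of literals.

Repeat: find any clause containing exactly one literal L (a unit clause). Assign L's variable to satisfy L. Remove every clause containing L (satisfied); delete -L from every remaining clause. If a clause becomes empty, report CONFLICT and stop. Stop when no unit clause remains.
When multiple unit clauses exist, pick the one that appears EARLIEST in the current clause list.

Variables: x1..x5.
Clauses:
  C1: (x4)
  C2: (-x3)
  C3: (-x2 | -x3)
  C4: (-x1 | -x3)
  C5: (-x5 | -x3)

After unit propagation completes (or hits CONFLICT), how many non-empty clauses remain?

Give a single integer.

unit clause [4] forces x4=T; simplify:
  satisfied 1 clause(s); 4 remain; assigned so far: [4]
unit clause [-3] forces x3=F; simplify:
  satisfied 4 clause(s); 0 remain; assigned so far: [3, 4]

Answer: 0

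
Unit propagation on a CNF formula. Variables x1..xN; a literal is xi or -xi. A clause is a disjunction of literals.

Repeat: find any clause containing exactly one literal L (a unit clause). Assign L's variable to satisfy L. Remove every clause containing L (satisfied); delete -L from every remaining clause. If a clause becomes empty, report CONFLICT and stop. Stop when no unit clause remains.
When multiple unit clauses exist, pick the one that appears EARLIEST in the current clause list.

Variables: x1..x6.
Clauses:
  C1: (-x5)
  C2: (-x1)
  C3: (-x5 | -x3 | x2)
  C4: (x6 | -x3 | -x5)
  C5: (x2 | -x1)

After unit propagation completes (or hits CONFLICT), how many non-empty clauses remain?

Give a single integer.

Answer: 0

Derivation:
unit clause [-5] forces x5=F; simplify:
  satisfied 3 clause(s); 2 remain; assigned so far: [5]
unit clause [-1] forces x1=F; simplify:
  satisfied 2 clause(s); 0 remain; assigned so far: [1, 5]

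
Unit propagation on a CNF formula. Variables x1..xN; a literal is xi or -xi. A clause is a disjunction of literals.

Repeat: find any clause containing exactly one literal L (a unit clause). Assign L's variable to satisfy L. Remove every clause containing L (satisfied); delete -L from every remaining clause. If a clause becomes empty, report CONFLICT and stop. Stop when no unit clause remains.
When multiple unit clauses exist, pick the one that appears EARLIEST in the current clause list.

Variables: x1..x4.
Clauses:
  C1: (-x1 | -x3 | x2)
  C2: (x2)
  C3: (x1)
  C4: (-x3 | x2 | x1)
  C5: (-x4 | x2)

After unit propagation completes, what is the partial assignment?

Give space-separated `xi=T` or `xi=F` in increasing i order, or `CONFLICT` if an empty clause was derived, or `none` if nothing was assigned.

unit clause [2] forces x2=T; simplify:
  satisfied 4 clause(s); 1 remain; assigned so far: [2]
unit clause [1] forces x1=T; simplify:
  satisfied 1 clause(s); 0 remain; assigned so far: [1, 2]

Answer: x1=T x2=T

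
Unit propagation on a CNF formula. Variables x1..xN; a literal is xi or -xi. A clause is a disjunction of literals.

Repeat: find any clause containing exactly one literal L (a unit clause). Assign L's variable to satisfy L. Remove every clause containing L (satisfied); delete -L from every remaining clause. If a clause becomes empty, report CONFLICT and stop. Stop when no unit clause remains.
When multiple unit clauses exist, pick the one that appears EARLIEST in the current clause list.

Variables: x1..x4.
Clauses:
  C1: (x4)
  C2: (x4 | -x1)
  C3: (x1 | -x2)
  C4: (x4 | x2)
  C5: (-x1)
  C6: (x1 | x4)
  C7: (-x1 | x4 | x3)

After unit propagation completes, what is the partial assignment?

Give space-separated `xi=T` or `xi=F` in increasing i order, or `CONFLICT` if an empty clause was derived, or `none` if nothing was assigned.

unit clause [4] forces x4=T; simplify:
  satisfied 5 clause(s); 2 remain; assigned so far: [4]
unit clause [-1] forces x1=F; simplify:
  drop 1 from [1, -2] -> [-2]
  satisfied 1 clause(s); 1 remain; assigned so far: [1, 4]
unit clause [-2] forces x2=F; simplify:
  satisfied 1 clause(s); 0 remain; assigned so far: [1, 2, 4]

Answer: x1=F x2=F x4=T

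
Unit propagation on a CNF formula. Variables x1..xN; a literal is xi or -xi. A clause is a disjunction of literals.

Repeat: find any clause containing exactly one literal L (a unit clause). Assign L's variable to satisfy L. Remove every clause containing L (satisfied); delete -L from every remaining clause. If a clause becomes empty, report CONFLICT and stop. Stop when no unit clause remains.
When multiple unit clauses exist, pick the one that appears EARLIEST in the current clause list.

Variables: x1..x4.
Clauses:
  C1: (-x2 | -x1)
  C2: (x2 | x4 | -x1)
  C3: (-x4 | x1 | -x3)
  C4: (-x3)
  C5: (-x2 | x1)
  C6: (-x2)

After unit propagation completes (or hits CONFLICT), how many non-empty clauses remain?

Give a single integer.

unit clause [-3] forces x3=F; simplify:
  satisfied 2 clause(s); 4 remain; assigned so far: [3]
unit clause [-2] forces x2=F; simplify:
  drop 2 from [2, 4, -1] -> [4, -1]
  satisfied 3 clause(s); 1 remain; assigned so far: [2, 3]

Answer: 1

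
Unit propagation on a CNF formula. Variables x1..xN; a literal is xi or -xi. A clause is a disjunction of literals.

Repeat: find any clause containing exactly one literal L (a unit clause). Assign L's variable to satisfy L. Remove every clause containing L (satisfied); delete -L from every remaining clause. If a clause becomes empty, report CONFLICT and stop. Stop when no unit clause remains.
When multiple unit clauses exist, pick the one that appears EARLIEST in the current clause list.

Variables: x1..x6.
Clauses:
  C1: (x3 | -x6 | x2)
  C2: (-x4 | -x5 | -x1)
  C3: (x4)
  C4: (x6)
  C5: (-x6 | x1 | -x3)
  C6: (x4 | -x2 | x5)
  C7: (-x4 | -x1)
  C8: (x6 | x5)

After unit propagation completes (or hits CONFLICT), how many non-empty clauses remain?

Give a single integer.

Answer: 0

Derivation:
unit clause [4] forces x4=T; simplify:
  drop -4 from [-4, -5, -1] -> [-5, -1]
  drop -4 from [-4, -1] -> [-1]
  satisfied 2 clause(s); 6 remain; assigned so far: [4]
unit clause [6] forces x6=T; simplify:
  drop -6 from [3, -6, 2] -> [3, 2]
  drop -6 from [-6, 1, -3] -> [1, -3]
  satisfied 2 clause(s); 4 remain; assigned so far: [4, 6]
unit clause [-1] forces x1=F; simplify:
  drop 1 from [1, -3] -> [-3]
  satisfied 2 clause(s); 2 remain; assigned so far: [1, 4, 6]
unit clause [-3] forces x3=F; simplify:
  drop 3 from [3, 2] -> [2]
  satisfied 1 clause(s); 1 remain; assigned so far: [1, 3, 4, 6]
unit clause [2] forces x2=T; simplify:
  satisfied 1 clause(s); 0 remain; assigned so far: [1, 2, 3, 4, 6]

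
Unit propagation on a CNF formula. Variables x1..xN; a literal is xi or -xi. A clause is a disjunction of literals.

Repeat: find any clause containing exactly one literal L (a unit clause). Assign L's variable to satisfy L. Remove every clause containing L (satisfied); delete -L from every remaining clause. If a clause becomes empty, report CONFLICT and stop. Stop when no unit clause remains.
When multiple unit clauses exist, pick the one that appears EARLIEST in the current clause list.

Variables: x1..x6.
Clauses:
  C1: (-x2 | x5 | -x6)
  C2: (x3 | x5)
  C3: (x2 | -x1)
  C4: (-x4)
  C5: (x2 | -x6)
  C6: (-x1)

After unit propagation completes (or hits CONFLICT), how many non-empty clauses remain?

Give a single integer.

unit clause [-4] forces x4=F; simplify:
  satisfied 1 clause(s); 5 remain; assigned so far: [4]
unit clause [-1] forces x1=F; simplify:
  satisfied 2 clause(s); 3 remain; assigned so far: [1, 4]

Answer: 3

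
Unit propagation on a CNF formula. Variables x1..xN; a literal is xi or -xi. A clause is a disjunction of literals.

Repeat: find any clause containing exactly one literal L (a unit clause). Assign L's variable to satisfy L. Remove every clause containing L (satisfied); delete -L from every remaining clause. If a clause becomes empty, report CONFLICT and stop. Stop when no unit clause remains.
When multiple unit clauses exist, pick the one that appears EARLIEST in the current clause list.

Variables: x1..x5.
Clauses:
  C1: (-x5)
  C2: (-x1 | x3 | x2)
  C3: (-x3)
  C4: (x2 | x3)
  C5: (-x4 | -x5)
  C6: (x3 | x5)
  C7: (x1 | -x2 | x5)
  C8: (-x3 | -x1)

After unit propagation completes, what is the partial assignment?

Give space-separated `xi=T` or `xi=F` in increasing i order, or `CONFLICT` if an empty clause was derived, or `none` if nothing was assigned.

Answer: CONFLICT

Derivation:
unit clause [-5] forces x5=F; simplify:
  drop 5 from [3, 5] -> [3]
  drop 5 from [1, -2, 5] -> [1, -2]
  satisfied 2 clause(s); 6 remain; assigned so far: [5]
unit clause [-3] forces x3=F; simplify:
  drop 3 from [-1, 3, 2] -> [-1, 2]
  drop 3 from [2, 3] -> [2]
  drop 3 from [3] -> [] (empty!)
  satisfied 2 clause(s); 4 remain; assigned so far: [3, 5]
CONFLICT (empty clause)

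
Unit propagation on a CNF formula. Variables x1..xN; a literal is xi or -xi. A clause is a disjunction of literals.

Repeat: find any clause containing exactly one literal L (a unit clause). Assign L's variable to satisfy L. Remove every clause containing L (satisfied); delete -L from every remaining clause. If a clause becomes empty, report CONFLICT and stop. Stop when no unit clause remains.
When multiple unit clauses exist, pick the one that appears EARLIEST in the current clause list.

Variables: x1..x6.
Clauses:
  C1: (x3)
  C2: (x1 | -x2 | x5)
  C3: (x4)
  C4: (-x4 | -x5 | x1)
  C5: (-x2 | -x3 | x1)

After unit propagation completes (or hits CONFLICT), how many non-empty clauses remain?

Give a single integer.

unit clause [3] forces x3=T; simplify:
  drop -3 from [-2, -3, 1] -> [-2, 1]
  satisfied 1 clause(s); 4 remain; assigned so far: [3]
unit clause [4] forces x4=T; simplify:
  drop -4 from [-4, -5, 1] -> [-5, 1]
  satisfied 1 clause(s); 3 remain; assigned so far: [3, 4]

Answer: 3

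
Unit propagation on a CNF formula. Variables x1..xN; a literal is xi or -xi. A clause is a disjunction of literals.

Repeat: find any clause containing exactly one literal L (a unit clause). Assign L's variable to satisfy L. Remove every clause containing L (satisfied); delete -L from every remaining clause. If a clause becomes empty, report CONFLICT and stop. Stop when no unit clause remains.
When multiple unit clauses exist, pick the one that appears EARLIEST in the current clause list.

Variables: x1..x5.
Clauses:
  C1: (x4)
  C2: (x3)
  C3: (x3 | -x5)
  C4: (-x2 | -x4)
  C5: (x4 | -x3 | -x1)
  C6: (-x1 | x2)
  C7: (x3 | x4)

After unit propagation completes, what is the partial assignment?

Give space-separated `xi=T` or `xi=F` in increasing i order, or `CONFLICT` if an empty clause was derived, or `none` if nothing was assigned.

Answer: x1=F x2=F x3=T x4=T

Derivation:
unit clause [4] forces x4=T; simplify:
  drop -4 from [-2, -4] -> [-2]
  satisfied 3 clause(s); 4 remain; assigned so far: [4]
unit clause [3] forces x3=T; simplify:
  satisfied 2 clause(s); 2 remain; assigned so far: [3, 4]
unit clause [-2] forces x2=F; simplify:
  drop 2 from [-1, 2] -> [-1]
  satisfied 1 clause(s); 1 remain; assigned so far: [2, 3, 4]
unit clause [-1] forces x1=F; simplify:
  satisfied 1 clause(s); 0 remain; assigned so far: [1, 2, 3, 4]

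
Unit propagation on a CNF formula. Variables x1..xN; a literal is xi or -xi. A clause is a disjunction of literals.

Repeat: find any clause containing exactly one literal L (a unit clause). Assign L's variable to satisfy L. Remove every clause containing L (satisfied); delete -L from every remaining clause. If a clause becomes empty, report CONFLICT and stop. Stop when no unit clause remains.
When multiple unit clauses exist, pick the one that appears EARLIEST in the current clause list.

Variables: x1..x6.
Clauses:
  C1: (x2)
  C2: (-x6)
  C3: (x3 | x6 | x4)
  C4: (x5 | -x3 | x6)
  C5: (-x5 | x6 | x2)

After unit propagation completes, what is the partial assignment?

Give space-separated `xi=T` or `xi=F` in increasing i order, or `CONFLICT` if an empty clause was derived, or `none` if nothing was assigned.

Answer: x2=T x6=F

Derivation:
unit clause [2] forces x2=T; simplify:
  satisfied 2 clause(s); 3 remain; assigned so far: [2]
unit clause [-6] forces x6=F; simplify:
  drop 6 from [3, 6, 4] -> [3, 4]
  drop 6 from [5, -3, 6] -> [5, -3]
  satisfied 1 clause(s); 2 remain; assigned so far: [2, 6]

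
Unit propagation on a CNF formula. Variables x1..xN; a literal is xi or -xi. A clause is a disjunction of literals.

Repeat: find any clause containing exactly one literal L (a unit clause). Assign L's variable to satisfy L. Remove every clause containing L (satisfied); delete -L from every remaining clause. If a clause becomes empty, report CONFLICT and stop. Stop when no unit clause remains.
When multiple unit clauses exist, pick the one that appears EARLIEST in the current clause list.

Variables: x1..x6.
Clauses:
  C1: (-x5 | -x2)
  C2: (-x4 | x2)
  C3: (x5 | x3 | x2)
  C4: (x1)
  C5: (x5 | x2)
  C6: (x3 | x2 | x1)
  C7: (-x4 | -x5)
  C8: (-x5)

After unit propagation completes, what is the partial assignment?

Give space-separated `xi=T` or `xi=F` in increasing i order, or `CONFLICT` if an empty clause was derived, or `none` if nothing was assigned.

unit clause [1] forces x1=T; simplify:
  satisfied 2 clause(s); 6 remain; assigned so far: [1]
unit clause [-5] forces x5=F; simplify:
  drop 5 from [5, 3, 2] -> [3, 2]
  drop 5 from [5, 2] -> [2]
  satisfied 3 clause(s); 3 remain; assigned so far: [1, 5]
unit clause [2] forces x2=T; simplify:
  satisfied 3 clause(s); 0 remain; assigned so far: [1, 2, 5]

Answer: x1=T x2=T x5=F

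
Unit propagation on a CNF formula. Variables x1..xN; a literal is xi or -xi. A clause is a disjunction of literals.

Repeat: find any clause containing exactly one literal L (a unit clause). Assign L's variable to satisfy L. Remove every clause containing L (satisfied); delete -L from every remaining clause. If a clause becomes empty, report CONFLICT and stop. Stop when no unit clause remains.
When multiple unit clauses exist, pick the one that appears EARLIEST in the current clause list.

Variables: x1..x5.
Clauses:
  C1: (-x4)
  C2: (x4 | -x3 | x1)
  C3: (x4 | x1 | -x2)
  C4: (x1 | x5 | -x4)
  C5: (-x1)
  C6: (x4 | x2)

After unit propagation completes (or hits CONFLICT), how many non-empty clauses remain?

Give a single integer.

Answer: 0

Derivation:
unit clause [-4] forces x4=F; simplify:
  drop 4 from [4, -3, 1] -> [-3, 1]
  drop 4 from [4, 1, -2] -> [1, -2]
  drop 4 from [4, 2] -> [2]
  satisfied 2 clause(s); 4 remain; assigned so far: [4]
unit clause [-1] forces x1=F; simplify:
  drop 1 from [-3, 1] -> [-3]
  drop 1 from [1, -2] -> [-2]
  satisfied 1 clause(s); 3 remain; assigned so far: [1, 4]
unit clause [-3] forces x3=F; simplify:
  satisfied 1 clause(s); 2 remain; assigned so far: [1, 3, 4]
unit clause [-2] forces x2=F; simplify:
  drop 2 from [2] -> [] (empty!)
  satisfied 1 clause(s); 1 remain; assigned so far: [1, 2, 3, 4]
CONFLICT (empty clause)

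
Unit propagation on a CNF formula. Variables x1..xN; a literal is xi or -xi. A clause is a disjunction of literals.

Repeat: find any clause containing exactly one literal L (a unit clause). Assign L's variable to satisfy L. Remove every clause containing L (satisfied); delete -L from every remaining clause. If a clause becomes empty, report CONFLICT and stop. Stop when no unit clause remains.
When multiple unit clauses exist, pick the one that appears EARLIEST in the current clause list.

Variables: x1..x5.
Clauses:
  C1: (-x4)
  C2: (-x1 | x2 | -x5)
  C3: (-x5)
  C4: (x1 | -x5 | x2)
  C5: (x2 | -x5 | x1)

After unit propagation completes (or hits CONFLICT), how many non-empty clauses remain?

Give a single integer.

Answer: 0

Derivation:
unit clause [-4] forces x4=F; simplify:
  satisfied 1 clause(s); 4 remain; assigned so far: [4]
unit clause [-5] forces x5=F; simplify:
  satisfied 4 clause(s); 0 remain; assigned so far: [4, 5]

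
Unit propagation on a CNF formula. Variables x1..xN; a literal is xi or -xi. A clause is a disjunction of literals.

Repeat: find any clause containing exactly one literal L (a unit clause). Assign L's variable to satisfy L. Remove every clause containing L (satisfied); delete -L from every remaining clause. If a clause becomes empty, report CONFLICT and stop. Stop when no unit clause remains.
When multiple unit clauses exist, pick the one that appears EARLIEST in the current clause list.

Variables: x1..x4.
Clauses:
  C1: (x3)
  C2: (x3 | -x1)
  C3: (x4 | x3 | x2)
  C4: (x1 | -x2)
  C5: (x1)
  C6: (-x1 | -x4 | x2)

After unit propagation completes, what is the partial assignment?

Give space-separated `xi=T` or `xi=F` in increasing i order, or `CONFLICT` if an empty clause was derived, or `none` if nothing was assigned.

unit clause [3] forces x3=T; simplify:
  satisfied 3 clause(s); 3 remain; assigned so far: [3]
unit clause [1] forces x1=T; simplify:
  drop -1 from [-1, -4, 2] -> [-4, 2]
  satisfied 2 clause(s); 1 remain; assigned so far: [1, 3]

Answer: x1=T x3=T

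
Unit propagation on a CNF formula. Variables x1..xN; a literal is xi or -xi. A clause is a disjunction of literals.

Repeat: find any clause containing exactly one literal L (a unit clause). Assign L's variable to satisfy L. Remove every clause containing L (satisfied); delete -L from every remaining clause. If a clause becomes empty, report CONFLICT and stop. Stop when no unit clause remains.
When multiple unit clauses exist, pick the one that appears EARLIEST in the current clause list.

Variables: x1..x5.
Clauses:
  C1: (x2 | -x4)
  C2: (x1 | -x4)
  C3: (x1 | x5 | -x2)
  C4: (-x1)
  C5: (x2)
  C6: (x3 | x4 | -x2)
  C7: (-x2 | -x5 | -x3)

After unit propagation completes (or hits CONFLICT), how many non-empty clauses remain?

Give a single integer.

Answer: 0

Derivation:
unit clause [-1] forces x1=F; simplify:
  drop 1 from [1, -4] -> [-4]
  drop 1 from [1, 5, -2] -> [5, -2]
  satisfied 1 clause(s); 6 remain; assigned so far: [1]
unit clause [-4] forces x4=F; simplify:
  drop 4 from [3, 4, -2] -> [3, -2]
  satisfied 2 clause(s); 4 remain; assigned so far: [1, 4]
unit clause [2] forces x2=T; simplify:
  drop -2 from [5, -2] -> [5]
  drop -2 from [3, -2] -> [3]
  drop -2 from [-2, -5, -3] -> [-5, -3]
  satisfied 1 clause(s); 3 remain; assigned so far: [1, 2, 4]
unit clause [5] forces x5=T; simplify:
  drop -5 from [-5, -3] -> [-3]
  satisfied 1 clause(s); 2 remain; assigned so far: [1, 2, 4, 5]
unit clause [3] forces x3=T; simplify:
  drop -3 from [-3] -> [] (empty!)
  satisfied 1 clause(s); 1 remain; assigned so far: [1, 2, 3, 4, 5]
CONFLICT (empty clause)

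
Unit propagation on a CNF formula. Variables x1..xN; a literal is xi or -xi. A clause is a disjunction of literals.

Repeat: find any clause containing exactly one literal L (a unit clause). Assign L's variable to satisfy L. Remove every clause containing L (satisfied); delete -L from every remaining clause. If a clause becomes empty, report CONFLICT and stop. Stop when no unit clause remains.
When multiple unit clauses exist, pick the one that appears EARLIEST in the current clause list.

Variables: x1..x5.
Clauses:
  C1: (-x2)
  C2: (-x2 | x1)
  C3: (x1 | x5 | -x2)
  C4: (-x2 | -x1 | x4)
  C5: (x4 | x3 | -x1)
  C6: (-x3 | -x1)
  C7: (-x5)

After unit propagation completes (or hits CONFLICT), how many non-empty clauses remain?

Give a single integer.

unit clause [-2] forces x2=F; simplify:
  satisfied 4 clause(s); 3 remain; assigned so far: [2]
unit clause [-5] forces x5=F; simplify:
  satisfied 1 clause(s); 2 remain; assigned so far: [2, 5]

Answer: 2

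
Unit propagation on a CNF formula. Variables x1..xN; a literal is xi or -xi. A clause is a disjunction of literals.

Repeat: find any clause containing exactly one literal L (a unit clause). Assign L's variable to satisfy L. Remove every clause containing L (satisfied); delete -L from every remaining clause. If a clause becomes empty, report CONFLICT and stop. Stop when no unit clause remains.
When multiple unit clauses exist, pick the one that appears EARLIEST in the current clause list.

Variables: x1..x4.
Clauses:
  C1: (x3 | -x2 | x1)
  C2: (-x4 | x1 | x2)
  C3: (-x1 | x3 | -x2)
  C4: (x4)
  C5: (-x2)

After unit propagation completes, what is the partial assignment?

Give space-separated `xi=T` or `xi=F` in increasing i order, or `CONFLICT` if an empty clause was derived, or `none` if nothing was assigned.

unit clause [4] forces x4=T; simplify:
  drop -4 from [-4, 1, 2] -> [1, 2]
  satisfied 1 clause(s); 4 remain; assigned so far: [4]
unit clause [-2] forces x2=F; simplify:
  drop 2 from [1, 2] -> [1]
  satisfied 3 clause(s); 1 remain; assigned so far: [2, 4]
unit clause [1] forces x1=T; simplify:
  satisfied 1 clause(s); 0 remain; assigned so far: [1, 2, 4]

Answer: x1=T x2=F x4=T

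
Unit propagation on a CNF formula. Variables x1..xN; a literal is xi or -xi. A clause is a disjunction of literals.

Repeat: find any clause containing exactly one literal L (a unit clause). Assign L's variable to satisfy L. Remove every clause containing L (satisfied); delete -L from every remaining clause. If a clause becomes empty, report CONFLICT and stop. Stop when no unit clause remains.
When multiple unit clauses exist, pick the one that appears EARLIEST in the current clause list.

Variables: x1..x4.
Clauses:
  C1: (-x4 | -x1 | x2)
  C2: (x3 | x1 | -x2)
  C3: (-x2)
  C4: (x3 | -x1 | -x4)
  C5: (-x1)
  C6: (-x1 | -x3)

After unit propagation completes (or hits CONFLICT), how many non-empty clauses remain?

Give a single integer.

unit clause [-2] forces x2=F; simplify:
  drop 2 from [-4, -1, 2] -> [-4, -1]
  satisfied 2 clause(s); 4 remain; assigned so far: [2]
unit clause [-1] forces x1=F; simplify:
  satisfied 4 clause(s); 0 remain; assigned so far: [1, 2]

Answer: 0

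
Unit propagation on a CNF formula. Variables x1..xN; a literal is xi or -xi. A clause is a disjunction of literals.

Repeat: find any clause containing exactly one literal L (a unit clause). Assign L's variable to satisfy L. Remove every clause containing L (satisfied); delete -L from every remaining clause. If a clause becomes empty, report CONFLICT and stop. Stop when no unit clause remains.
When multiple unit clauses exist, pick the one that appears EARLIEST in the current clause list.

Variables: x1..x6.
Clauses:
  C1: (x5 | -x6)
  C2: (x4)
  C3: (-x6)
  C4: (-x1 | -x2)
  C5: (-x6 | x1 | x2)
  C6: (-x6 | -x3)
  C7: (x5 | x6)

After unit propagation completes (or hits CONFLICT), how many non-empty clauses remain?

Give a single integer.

Answer: 1

Derivation:
unit clause [4] forces x4=T; simplify:
  satisfied 1 clause(s); 6 remain; assigned so far: [4]
unit clause [-6] forces x6=F; simplify:
  drop 6 from [5, 6] -> [5]
  satisfied 4 clause(s); 2 remain; assigned so far: [4, 6]
unit clause [5] forces x5=T; simplify:
  satisfied 1 clause(s); 1 remain; assigned so far: [4, 5, 6]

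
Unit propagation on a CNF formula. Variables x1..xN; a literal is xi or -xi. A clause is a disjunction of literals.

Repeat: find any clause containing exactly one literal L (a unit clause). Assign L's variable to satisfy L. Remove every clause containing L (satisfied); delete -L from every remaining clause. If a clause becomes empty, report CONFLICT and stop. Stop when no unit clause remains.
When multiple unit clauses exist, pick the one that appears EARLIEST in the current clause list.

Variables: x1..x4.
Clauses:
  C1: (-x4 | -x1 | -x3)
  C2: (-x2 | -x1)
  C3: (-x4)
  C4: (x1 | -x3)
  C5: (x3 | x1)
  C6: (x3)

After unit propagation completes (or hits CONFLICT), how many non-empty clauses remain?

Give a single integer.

Answer: 0

Derivation:
unit clause [-4] forces x4=F; simplify:
  satisfied 2 clause(s); 4 remain; assigned so far: [4]
unit clause [3] forces x3=T; simplify:
  drop -3 from [1, -3] -> [1]
  satisfied 2 clause(s); 2 remain; assigned so far: [3, 4]
unit clause [1] forces x1=T; simplify:
  drop -1 from [-2, -1] -> [-2]
  satisfied 1 clause(s); 1 remain; assigned so far: [1, 3, 4]
unit clause [-2] forces x2=F; simplify:
  satisfied 1 clause(s); 0 remain; assigned so far: [1, 2, 3, 4]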